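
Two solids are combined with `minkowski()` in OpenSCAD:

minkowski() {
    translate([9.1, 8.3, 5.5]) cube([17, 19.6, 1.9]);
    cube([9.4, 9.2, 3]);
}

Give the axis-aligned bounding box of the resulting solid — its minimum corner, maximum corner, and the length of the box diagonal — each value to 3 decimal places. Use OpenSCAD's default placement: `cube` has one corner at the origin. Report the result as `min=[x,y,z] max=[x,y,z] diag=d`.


min=[9.100,8.300,5.500] max=[35.500,37.100,10.400] diag=39.375

A = translate([9.1, 8.3, 5.5]) cube([17, 19.6, 1.9]) → bbox [9.1,8.3,5.5] .. [26.1,27.9,7.4]
B = cube([9.4, 9.2, 3]) → bbox [0,0,0] .. [9.4,9.2,3]
lo = A.lo+B.lo = [9.1+0, 8.3+0, 5.5+0] = [9.100,8.300,5.500]
hi = A.hi+B.hi = [26.1+9.4, 27.9+9.2, 7.4+3] = [35.500,37.100,10.400]
diag = √(26.4²+28.8²+4.9²) = √1550.41 = 39.375


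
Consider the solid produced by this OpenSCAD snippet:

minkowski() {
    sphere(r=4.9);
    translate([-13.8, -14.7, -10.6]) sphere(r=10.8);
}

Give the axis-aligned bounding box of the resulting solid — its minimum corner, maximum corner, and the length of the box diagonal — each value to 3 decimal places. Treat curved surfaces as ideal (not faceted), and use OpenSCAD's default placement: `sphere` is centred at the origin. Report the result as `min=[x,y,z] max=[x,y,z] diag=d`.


A = translate([-13.8, -14.7, -10.6]) sphere(r=10.8) → bbox [-24.6,-25.5,-21.4] .. [-3,-3.9,0.2]
B = sphere(r=4.9) → bbox [-4.9,-4.9,-4.9] .. [4.9,4.9,4.9]
lo = A.lo+B.lo = [-24.6-4.9, -25.5-4.9, -21.4-4.9] = [-29.500,-30.400,-26.300]
hi = A.hi+B.hi = [-3+4.9, -3.9+4.9, 0.2+4.9] = [1.900,1.000,5.100]
diag = √(31.4²+31.4²+31.4²) = √2957.88 = 54.386

min=[-29.500,-30.400,-26.300] max=[1.900,1.000,5.100] diag=54.386


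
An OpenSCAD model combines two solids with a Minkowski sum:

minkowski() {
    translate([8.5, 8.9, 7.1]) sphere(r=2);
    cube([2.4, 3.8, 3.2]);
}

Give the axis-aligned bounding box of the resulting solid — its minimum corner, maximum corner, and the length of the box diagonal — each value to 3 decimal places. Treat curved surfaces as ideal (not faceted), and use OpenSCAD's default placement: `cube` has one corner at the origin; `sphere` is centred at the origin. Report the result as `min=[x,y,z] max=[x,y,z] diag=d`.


min=[6.500,6.900,5.100] max=[12.900,14.700,12.300] diag=12.395

A = translate([8.5, 8.9, 7.1]) sphere(r=2) → bbox [6.5,6.9,5.1] .. [10.5,10.9,9.1]
B = cube([2.4, 3.8, 3.2]) → bbox [0,0,0] .. [2.4,3.8,3.2]
lo = A.lo+B.lo = [6.5+0, 6.9+0, 5.1+0] = [6.500,6.900,5.100]
hi = A.hi+B.hi = [10.5+2.4, 10.9+3.8, 9.1+3.2] = [12.900,14.700,12.300]
diag = √(6.4²+7.8²+7.2²) = √153.64 = 12.395


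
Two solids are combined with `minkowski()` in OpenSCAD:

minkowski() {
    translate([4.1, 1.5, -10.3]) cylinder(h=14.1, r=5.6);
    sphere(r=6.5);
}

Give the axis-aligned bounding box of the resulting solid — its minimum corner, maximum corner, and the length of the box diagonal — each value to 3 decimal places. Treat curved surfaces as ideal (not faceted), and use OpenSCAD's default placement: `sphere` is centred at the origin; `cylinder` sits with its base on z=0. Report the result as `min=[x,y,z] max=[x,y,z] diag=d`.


A = translate([4.1, 1.5, -10.3]) cylinder(h=14.1, r=5.6) → bbox [-1.5,-4.1,-10.3] .. [9.7,7.1,3.8]
B = sphere(r=6.5) → bbox [-6.5,-6.5,-6.5] .. [6.5,6.5,6.5]
lo = A.lo+B.lo = [-1.5-6.5, -4.1-6.5, -10.3-6.5] = [-8.000,-10.600,-16.800]
hi = A.hi+B.hi = [9.7+6.5, 7.1+6.5, 3.8+6.5] = [16.200,13.600,10.300]
diag = √(24.2²+24.2²+27.1²) = √1905.69 = 43.654

min=[-8.000,-10.600,-16.800] max=[16.200,13.600,10.300] diag=43.654


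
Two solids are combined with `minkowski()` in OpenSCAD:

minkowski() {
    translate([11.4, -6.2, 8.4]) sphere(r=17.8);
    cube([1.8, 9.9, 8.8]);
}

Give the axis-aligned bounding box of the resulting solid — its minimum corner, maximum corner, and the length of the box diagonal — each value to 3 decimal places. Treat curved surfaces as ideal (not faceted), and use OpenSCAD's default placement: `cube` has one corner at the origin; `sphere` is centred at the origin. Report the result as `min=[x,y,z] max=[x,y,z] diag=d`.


min=[-6.400,-24.000,-9.400] max=[31.000,21.500,35.000] diag=73.759

A = translate([11.4, -6.2, 8.4]) sphere(r=17.8) → bbox [-6.4,-24,-9.4] .. [29.2,11.6,26.2]
B = cube([1.8, 9.9, 8.8]) → bbox [0,0,0] .. [1.8,9.9,8.8]
lo = A.lo+B.lo = [-6.4+0, -24+0, -9.4+0] = [-6.400,-24.000,-9.400]
hi = A.hi+B.hi = [29.2+1.8, 11.6+9.9, 26.2+8.8] = [31.000,21.500,35.000]
diag = √(37.4²+45.5²+44.4²) = √5440.37 = 73.759


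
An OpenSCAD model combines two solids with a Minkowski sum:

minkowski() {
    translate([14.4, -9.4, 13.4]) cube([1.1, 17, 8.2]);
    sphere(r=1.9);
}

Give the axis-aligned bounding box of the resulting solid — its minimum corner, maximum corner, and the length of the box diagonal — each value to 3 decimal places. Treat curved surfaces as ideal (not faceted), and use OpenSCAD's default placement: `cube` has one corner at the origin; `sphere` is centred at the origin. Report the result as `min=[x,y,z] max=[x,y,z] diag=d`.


A = translate([14.4, -9.4, 13.4]) cube([1.1, 17, 8.2]) → bbox [14.4,-9.4,13.4] .. [15.5,7.6,21.6]
B = sphere(r=1.9) → bbox [-1.9,-1.9,-1.9] .. [1.9,1.9,1.9]
lo = A.lo+B.lo = [14.4-1.9, -9.4-1.9, 13.4-1.9] = [12.500,-11.300,11.500]
hi = A.hi+B.hi = [15.5+1.9, 7.6+1.9, 21.6+1.9] = [17.400,9.500,23.500]
diag = √(4.9²+20.8²+12²) = √600.65 = 24.508

min=[12.500,-11.300,11.500] max=[17.400,9.500,23.500] diag=24.508


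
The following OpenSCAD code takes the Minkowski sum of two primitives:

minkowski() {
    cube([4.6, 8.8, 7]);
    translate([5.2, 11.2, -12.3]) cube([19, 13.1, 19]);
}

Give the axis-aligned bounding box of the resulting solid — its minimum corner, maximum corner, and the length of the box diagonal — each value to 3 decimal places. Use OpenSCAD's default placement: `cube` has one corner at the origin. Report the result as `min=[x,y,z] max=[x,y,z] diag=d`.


min=[5.200,11.200,-12.300] max=[28.800,33.100,13.700] diag=41.383

A = translate([5.2, 11.2, -12.3]) cube([19, 13.1, 19]) → bbox [5.2,11.2,-12.3] .. [24.2,24.3,6.7]
B = cube([4.6, 8.8, 7]) → bbox [0,0,0] .. [4.6,8.8,7]
lo = A.lo+B.lo = [5.2+0, 11.2+0, -12.3+0] = [5.200,11.200,-12.300]
hi = A.hi+B.hi = [24.2+4.6, 24.3+8.8, 6.7+7] = [28.800,33.100,13.700]
diag = √(23.6²+21.9²+26²) = √1712.57 = 41.383


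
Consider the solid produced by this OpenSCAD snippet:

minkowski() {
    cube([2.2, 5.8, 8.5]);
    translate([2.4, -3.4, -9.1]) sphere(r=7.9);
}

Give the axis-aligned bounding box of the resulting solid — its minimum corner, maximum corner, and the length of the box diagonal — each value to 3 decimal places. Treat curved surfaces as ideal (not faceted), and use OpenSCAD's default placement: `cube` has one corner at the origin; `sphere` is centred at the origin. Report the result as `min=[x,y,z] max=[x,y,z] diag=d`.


A = translate([2.4, -3.4, -9.1]) sphere(r=7.9) → bbox [-5.5,-11.3,-17] .. [10.3,4.5,-1.2]
B = cube([2.2, 5.8, 8.5]) → bbox [0,0,0] .. [2.2,5.8,8.5]
lo = A.lo+B.lo = [-5.5+0, -11.3+0, -17+0] = [-5.500,-11.300,-17.000]
hi = A.hi+B.hi = [10.3+2.2, 4.5+5.8, -1.2+8.5] = [12.500,10.300,7.300]
diag = √(18²+21.6²+24.3²) = √1381.05 = 37.162

min=[-5.500,-11.300,-17.000] max=[12.500,10.300,7.300] diag=37.162


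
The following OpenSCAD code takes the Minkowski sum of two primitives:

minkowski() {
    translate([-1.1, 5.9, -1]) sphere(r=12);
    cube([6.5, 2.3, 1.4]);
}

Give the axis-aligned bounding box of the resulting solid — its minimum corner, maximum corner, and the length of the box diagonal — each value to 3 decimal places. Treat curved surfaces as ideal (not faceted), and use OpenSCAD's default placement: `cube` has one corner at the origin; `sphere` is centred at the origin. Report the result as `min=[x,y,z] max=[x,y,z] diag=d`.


min=[-13.100,-6.100,-13.000] max=[17.400,20.200,12.400] diag=47.614

A = translate([-1.1, 5.9, -1]) sphere(r=12) → bbox [-13.1,-6.1,-13] .. [10.9,17.9,11]
B = cube([6.5, 2.3, 1.4]) → bbox [0,0,0] .. [6.5,2.3,1.4]
lo = A.lo+B.lo = [-13.1+0, -6.1+0, -13+0] = [-13.100,-6.100,-13.000]
hi = A.hi+B.hi = [10.9+6.5, 17.9+2.3, 11+1.4] = [17.400,20.200,12.400]
diag = √(30.5²+26.3²+25.4²) = √2267.1 = 47.614


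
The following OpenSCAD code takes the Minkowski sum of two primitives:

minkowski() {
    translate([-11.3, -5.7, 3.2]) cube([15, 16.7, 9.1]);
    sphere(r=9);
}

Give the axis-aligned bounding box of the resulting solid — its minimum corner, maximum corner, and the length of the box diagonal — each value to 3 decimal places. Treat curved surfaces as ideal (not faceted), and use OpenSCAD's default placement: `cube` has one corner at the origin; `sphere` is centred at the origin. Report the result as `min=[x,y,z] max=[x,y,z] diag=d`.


A = translate([-11.3, -5.7, 3.2]) cube([15, 16.7, 9.1]) → bbox [-11.3,-5.7,3.2] .. [3.7,11,12.3]
B = sphere(r=9) → bbox [-9,-9,-9] .. [9,9,9]
lo = A.lo+B.lo = [-11.3-9, -5.7-9, 3.2-9] = [-20.300,-14.700,-5.800]
hi = A.hi+B.hi = [3.7+9, 11+9, 12.3+9] = [12.700,20.000,21.300]
diag = √(33²+34.7²+27.1²) = √3027.5 = 55.023

min=[-20.300,-14.700,-5.800] max=[12.700,20.000,21.300] diag=55.023


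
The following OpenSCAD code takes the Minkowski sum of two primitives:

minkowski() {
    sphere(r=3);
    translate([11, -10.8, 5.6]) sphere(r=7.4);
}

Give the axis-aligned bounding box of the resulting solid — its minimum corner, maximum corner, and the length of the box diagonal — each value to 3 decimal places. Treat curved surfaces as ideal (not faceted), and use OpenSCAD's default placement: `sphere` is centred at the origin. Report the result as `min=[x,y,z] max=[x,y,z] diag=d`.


A = translate([11, -10.8, 5.6]) sphere(r=7.4) → bbox [3.6,-18.2,-1.8] .. [18.4,-3.4,13]
B = sphere(r=3) → bbox [-3,-3,-3] .. [3,3,3]
lo = A.lo+B.lo = [3.6-3, -18.2-3, -1.8-3] = [0.600,-21.200,-4.800]
hi = A.hi+B.hi = [18.4+3, -3.4+3, 13+3] = [21.400,-0.400,16.000]
diag = √(20.8²+20.8²+20.8²) = √1297.92 = 36.027

min=[0.600,-21.200,-4.800] max=[21.400,-0.400,16.000] diag=36.027


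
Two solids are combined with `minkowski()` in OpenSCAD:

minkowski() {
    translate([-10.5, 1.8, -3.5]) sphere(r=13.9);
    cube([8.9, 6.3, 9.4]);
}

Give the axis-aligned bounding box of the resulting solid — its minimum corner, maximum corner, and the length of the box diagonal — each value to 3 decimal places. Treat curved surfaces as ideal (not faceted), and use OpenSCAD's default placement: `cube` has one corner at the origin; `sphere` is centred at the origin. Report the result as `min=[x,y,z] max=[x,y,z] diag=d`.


A = translate([-10.5, 1.8, -3.5]) sphere(r=13.9) → bbox [-24.4,-12.1,-17.4] .. [3.4,15.7,10.4]
B = cube([8.9, 6.3, 9.4]) → bbox [0,0,0] .. [8.9,6.3,9.4]
lo = A.lo+B.lo = [-24.4+0, -12.1+0, -17.4+0] = [-24.400,-12.100,-17.400]
hi = A.hi+B.hi = [3.4+8.9, 15.7+6.3, 10.4+9.4] = [12.300,22.000,19.800]
diag = √(36.7²+34.1²+37.2²) = √3893.54 = 62.398

min=[-24.400,-12.100,-17.400] max=[12.300,22.000,19.800] diag=62.398


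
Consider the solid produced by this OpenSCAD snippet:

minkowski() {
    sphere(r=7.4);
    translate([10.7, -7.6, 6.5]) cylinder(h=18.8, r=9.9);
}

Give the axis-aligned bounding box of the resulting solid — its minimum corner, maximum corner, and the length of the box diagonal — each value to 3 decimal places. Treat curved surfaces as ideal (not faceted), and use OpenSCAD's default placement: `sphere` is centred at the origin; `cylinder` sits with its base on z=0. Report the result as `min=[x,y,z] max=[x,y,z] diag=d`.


min=[-6.600,-24.900,-0.900] max=[28.000,9.700,32.700] diag=59.357

A = translate([10.7, -7.6, 6.5]) cylinder(h=18.8, r=9.9) → bbox [0.8,-17.5,6.5] .. [20.6,2.3,25.3]
B = sphere(r=7.4) → bbox [-7.4,-7.4,-7.4] .. [7.4,7.4,7.4]
lo = A.lo+B.lo = [0.8-7.4, -17.5-7.4, 6.5-7.4] = [-6.600,-24.900,-0.900]
hi = A.hi+B.hi = [20.6+7.4, 2.3+7.4, 25.3+7.4] = [28.000,9.700,32.700]
diag = √(34.6²+34.6²+33.6²) = √3523.28 = 59.357


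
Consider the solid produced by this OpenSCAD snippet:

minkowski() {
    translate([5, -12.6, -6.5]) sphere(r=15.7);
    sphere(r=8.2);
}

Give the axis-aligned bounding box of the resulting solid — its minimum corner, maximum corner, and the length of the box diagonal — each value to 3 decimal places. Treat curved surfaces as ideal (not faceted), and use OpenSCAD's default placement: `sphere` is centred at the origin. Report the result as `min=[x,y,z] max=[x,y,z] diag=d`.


A = translate([5, -12.6, -6.5]) sphere(r=15.7) → bbox [-10.7,-28.3,-22.2] .. [20.7,3.1,9.2]
B = sphere(r=8.2) → bbox [-8.2,-8.2,-8.2] .. [8.2,8.2,8.2]
lo = A.lo+B.lo = [-10.7-8.2, -28.3-8.2, -22.2-8.2] = [-18.900,-36.500,-30.400]
hi = A.hi+B.hi = [20.7+8.2, 3.1+8.2, 9.2+8.2] = [28.900,11.300,17.400]
diag = √(47.8²+47.8²+47.8²) = √6854.52 = 82.792

min=[-18.900,-36.500,-30.400] max=[28.900,11.300,17.400] diag=82.792


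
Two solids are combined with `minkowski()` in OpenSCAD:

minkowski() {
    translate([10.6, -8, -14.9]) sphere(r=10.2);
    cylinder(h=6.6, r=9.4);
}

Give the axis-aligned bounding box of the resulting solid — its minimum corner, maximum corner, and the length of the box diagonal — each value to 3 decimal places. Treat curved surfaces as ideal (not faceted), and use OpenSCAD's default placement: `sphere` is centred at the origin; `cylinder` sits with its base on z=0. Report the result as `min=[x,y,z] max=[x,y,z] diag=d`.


A = translate([10.6, -8, -14.9]) sphere(r=10.2) → bbox [0.4,-18.2,-25.1] .. [20.8,2.2,-4.7]
B = cylinder(h=6.6, r=9.4) → bbox [-9.4,-9.4,0] .. [9.4,9.4,6.6]
lo = A.lo+B.lo = [0.4-9.4, -18.2-9.4, -25.1+0] = [-9.000,-27.600,-25.100]
hi = A.hi+B.hi = [20.8+9.4, 2.2+9.4, -4.7+6.6] = [30.200,11.600,1.900]
diag = √(39.2²+39.2²+27²) = √3802.28 = 61.663

min=[-9.000,-27.600,-25.100] max=[30.200,11.600,1.900] diag=61.663


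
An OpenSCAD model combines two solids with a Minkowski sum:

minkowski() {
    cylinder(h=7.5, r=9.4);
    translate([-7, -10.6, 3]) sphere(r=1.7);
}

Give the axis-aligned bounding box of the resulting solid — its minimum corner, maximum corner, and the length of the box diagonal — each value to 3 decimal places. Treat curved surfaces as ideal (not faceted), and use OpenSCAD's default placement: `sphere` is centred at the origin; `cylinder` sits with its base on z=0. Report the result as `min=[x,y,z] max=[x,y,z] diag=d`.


min=[-18.100,-21.700,1.300] max=[4.100,0.500,12.200] diag=33.234

A = translate([-7, -10.6, 3]) sphere(r=1.7) → bbox [-8.7,-12.3,1.3] .. [-5.3,-8.9,4.7]
B = cylinder(h=7.5, r=9.4) → bbox [-9.4,-9.4,0] .. [9.4,9.4,7.5]
lo = A.lo+B.lo = [-8.7-9.4, -12.3-9.4, 1.3+0] = [-18.100,-21.700,1.300]
hi = A.hi+B.hi = [-5.3+9.4, -8.9+9.4, 4.7+7.5] = [4.100,0.500,12.200]
diag = √(22.2²+22.2²+10.9²) = √1104.49 = 33.234


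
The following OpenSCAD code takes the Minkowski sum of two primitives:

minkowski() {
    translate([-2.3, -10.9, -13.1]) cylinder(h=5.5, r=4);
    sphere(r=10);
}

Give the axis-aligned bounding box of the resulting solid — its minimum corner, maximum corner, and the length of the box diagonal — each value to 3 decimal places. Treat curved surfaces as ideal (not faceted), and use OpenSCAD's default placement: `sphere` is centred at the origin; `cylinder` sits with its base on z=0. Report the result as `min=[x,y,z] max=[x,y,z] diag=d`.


A = translate([-2.3, -10.9, -13.1]) cylinder(h=5.5, r=4) → bbox [-6.3,-14.9,-13.1] .. [1.7,-6.9,-7.6]
B = sphere(r=10) → bbox [-10,-10,-10] .. [10,10,10]
lo = A.lo+B.lo = [-6.3-10, -14.9-10, -13.1-10] = [-16.300,-24.900,-23.100]
hi = A.hi+B.hi = [1.7+10, -6.9+10, -7.6+10] = [11.700,3.100,2.400]
diag = √(28²+28²+25.5²) = √2218.25 = 47.098

min=[-16.300,-24.900,-23.100] max=[11.700,3.100,2.400] diag=47.098


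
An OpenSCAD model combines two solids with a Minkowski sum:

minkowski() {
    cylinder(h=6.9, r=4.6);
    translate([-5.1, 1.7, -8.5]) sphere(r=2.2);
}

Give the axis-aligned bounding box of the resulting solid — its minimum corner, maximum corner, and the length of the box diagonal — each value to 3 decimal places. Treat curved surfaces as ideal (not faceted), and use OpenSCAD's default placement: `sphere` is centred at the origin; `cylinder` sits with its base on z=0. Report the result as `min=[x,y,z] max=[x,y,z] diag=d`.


A = translate([-5.1, 1.7, -8.5]) sphere(r=2.2) → bbox [-7.3,-0.5,-10.7] .. [-2.9,3.9,-6.3]
B = cylinder(h=6.9, r=4.6) → bbox [-4.6,-4.6,0] .. [4.6,4.6,6.9]
lo = A.lo+B.lo = [-7.3-4.6, -0.5-4.6, -10.7+0] = [-11.900,-5.100,-10.700]
hi = A.hi+B.hi = [-2.9+4.6, 3.9+4.6, -6.3+6.9] = [1.700,8.500,0.600]
diag = √(13.6²+13.6²+11.3²) = √497.61 = 22.307

min=[-11.900,-5.100,-10.700] max=[1.700,8.500,0.600] diag=22.307


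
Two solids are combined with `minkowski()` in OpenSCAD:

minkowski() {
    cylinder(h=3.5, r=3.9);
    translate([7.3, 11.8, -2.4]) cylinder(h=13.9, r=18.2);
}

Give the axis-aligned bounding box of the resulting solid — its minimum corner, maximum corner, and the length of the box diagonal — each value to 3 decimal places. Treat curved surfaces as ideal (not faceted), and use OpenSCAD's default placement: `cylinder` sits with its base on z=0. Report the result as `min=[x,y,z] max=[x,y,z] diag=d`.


A = translate([7.3, 11.8, -2.4]) cylinder(h=13.9, r=18.2) → bbox [-10.9,-6.4,-2.4] .. [25.5,30,11.5]
B = cylinder(h=3.5, r=3.9) → bbox [-3.9,-3.9,0] .. [3.9,3.9,3.5]
lo = A.lo+B.lo = [-10.9-3.9, -6.4-3.9, -2.4+0] = [-14.800,-10.300,-2.400]
hi = A.hi+B.hi = [25.5+3.9, 30+3.9, 11.5+3.5] = [29.400,33.900,15.000]
diag = √(44.2²+44.2²+17.4²) = √4210.04 = 64.885

min=[-14.800,-10.300,-2.400] max=[29.400,33.900,15.000] diag=64.885


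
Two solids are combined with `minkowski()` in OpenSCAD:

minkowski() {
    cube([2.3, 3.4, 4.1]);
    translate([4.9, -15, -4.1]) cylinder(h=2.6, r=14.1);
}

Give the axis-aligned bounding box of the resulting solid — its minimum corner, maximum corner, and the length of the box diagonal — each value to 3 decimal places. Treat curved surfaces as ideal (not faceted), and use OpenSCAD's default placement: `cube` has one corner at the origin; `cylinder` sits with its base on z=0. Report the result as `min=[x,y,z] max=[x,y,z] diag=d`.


A = translate([4.9, -15, -4.1]) cylinder(h=2.6, r=14.1) → bbox [-9.2,-29.1,-4.1] .. [19,-0.9,-1.5]
B = cube([2.3, 3.4, 4.1]) → bbox [0,0,0] .. [2.3,3.4,4.1]
lo = A.lo+B.lo = [-9.2+0, -29.1+0, -4.1+0] = [-9.200,-29.100,-4.100]
hi = A.hi+B.hi = [19+2.3, -0.9+3.4, -1.5+4.1] = [21.300,2.500,2.600]
diag = √(30.5²+31.6²+6.7²) = √1973.7 = 44.426

min=[-9.200,-29.100,-4.100] max=[21.300,2.500,2.600] diag=44.426


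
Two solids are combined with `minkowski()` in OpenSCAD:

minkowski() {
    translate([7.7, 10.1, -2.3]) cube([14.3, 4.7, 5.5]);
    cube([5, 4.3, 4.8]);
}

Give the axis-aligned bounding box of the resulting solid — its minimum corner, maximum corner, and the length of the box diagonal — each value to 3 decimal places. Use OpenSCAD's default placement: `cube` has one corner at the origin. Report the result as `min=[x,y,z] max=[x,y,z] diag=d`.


A = translate([7.7, 10.1, -2.3]) cube([14.3, 4.7, 5.5]) → bbox [7.7,10.1,-2.3] .. [22,14.8,3.2]
B = cube([5, 4.3, 4.8]) → bbox [0,0,0] .. [5,4.3,4.8]
lo = A.lo+B.lo = [7.7+0, 10.1+0, -2.3+0] = [7.700,10.100,-2.300]
hi = A.hi+B.hi = [22+5, 14.8+4.3, 3.2+4.8] = [27.000,19.100,8.000]
diag = √(19.3²+9²+10.3²) = √559.58 = 23.655

min=[7.700,10.100,-2.300] max=[27.000,19.100,8.000] diag=23.655


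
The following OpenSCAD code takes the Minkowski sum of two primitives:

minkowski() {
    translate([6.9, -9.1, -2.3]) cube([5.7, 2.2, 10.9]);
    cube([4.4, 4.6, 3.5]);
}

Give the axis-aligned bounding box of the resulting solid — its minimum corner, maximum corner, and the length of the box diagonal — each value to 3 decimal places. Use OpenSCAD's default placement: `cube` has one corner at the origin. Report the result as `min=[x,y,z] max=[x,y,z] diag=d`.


A = translate([6.9, -9.1, -2.3]) cube([5.7, 2.2, 10.9]) → bbox [6.9,-9.1,-2.3] .. [12.6,-6.9,8.6]
B = cube([4.4, 4.6, 3.5]) → bbox [0,0,0] .. [4.4,4.6,3.5]
lo = A.lo+B.lo = [6.9+0, -9.1+0, -2.3+0] = [6.900,-9.100,-2.300]
hi = A.hi+B.hi = [12.6+4.4, -6.9+4.6, 8.6+3.5] = [17.000,-2.300,12.100]
diag = √(10.1²+6.8²+14.4²) = √355.61 = 18.858

min=[6.900,-9.100,-2.300] max=[17.000,-2.300,12.100] diag=18.858


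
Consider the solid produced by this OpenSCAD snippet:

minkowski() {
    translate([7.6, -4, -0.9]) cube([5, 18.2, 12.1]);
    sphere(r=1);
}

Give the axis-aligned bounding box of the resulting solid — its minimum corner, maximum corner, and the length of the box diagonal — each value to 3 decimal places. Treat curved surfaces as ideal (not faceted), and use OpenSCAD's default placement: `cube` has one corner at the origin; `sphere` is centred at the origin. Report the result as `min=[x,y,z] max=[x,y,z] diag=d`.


A = translate([7.6, -4, -0.9]) cube([5, 18.2, 12.1]) → bbox [7.6,-4,-0.9] .. [12.6,14.2,11.2]
B = sphere(r=1) → bbox [-1,-1,-1] .. [1,1,1]
lo = A.lo+B.lo = [7.6-1, -4-1, -0.9-1] = [6.600,-5.000,-1.900]
hi = A.hi+B.hi = [12.6+1, 14.2+1, 11.2+1] = [13.600,15.200,12.200]
diag = √(7²+20.2²+14.1²) = √655.85 = 25.610

min=[6.600,-5.000,-1.900] max=[13.600,15.200,12.200] diag=25.610


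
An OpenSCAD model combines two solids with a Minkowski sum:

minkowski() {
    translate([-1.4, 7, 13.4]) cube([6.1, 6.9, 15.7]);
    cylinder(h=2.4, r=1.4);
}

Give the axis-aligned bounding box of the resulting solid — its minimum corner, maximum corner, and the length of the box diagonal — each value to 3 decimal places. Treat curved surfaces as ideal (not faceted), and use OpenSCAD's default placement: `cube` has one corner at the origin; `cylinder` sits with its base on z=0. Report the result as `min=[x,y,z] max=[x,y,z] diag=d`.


A = translate([-1.4, 7, 13.4]) cube([6.1, 6.9, 15.7]) → bbox [-1.4,7,13.4] .. [4.7,13.9,29.1]
B = cylinder(h=2.4, r=1.4) → bbox [-1.4,-1.4,0] .. [1.4,1.4,2.4]
lo = A.lo+B.lo = [-1.4-1.4, 7-1.4, 13.4+0] = [-2.800,5.600,13.400]
hi = A.hi+B.hi = [4.7+1.4, 13.9+1.4, 29.1+2.4] = [6.100,15.300,31.500]
diag = √(8.9²+9.7²+18.1²) = √500.91 = 22.381

min=[-2.800,5.600,13.400] max=[6.100,15.300,31.500] diag=22.381


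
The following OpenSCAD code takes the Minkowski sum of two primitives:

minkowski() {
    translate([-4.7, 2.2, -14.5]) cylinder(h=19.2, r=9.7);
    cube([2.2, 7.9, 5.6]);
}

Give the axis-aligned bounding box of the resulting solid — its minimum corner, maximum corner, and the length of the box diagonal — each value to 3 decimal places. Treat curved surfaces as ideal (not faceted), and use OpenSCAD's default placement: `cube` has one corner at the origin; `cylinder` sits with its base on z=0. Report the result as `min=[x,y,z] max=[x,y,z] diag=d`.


min=[-14.400,-7.500,-14.500] max=[7.200,19.800,10.300] diag=42.742

A = translate([-4.7, 2.2, -14.5]) cylinder(h=19.2, r=9.7) → bbox [-14.4,-7.5,-14.5] .. [5,11.9,4.7]
B = cube([2.2, 7.9, 5.6]) → bbox [0,0,0] .. [2.2,7.9,5.6]
lo = A.lo+B.lo = [-14.4+0, -7.5+0, -14.5+0] = [-14.400,-7.500,-14.500]
hi = A.hi+B.hi = [5+2.2, 11.9+7.9, 4.7+5.6] = [7.200,19.800,10.300]
diag = √(21.6²+27.3²+24.8²) = √1826.89 = 42.742


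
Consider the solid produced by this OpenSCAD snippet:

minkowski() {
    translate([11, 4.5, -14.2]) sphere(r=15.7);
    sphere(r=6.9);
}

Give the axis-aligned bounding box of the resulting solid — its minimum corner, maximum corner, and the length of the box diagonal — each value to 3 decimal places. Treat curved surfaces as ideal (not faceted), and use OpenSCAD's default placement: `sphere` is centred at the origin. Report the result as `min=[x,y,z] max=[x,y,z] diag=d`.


min=[-11.600,-18.100,-36.800] max=[33.600,27.100,8.400] diag=78.289

A = translate([11, 4.5, -14.2]) sphere(r=15.7) → bbox [-4.7,-11.2,-29.9] .. [26.7,20.2,1.5]
B = sphere(r=6.9) → bbox [-6.9,-6.9,-6.9] .. [6.9,6.9,6.9]
lo = A.lo+B.lo = [-4.7-6.9, -11.2-6.9, -29.9-6.9] = [-11.600,-18.100,-36.800]
hi = A.hi+B.hi = [26.7+6.9, 20.2+6.9, 1.5+6.9] = [33.600,27.100,8.400]
diag = √(45.2²+45.2²+45.2²) = √6129.12 = 78.289


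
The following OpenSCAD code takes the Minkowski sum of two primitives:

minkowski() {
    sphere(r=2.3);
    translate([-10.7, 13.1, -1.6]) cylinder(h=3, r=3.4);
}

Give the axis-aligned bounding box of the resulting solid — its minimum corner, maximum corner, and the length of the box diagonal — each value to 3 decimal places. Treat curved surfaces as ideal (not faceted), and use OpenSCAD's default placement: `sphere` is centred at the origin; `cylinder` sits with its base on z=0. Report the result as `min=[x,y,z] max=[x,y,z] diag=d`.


min=[-16.400,7.400,-3.900] max=[-5.000,18.800,3.700] diag=17.824

A = translate([-10.7, 13.1, -1.6]) cylinder(h=3, r=3.4) → bbox [-14.1,9.7,-1.6] .. [-7.3,16.5,1.4]
B = sphere(r=2.3) → bbox [-2.3,-2.3,-2.3] .. [2.3,2.3,2.3]
lo = A.lo+B.lo = [-14.1-2.3, 9.7-2.3, -1.6-2.3] = [-16.400,7.400,-3.900]
hi = A.hi+B.hi = [-7.3+2.3, 16.5+2.3, 1.4+2.3] = [-5.000,18.800,3.700]
diag = √(11.4²+11.4²+7.6²) = √317.68 = 17.824


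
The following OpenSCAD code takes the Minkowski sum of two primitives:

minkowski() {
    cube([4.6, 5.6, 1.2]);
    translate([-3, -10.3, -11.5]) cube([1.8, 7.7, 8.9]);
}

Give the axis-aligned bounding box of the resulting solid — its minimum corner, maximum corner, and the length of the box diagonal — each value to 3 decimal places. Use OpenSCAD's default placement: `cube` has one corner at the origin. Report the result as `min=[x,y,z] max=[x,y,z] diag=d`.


min=[-3.000,-10.300,-11.500] max=[3.400,3.000,-1.400] diag=17.885

A = translate([-3, -10.3, -11.5]) cube([1.8, 7.7, 8.9]) → bbox [-3,-10.3,-11.5] .. [-1.2,-2.6,-2.6]
B = cube([4.6, 5.6, 1.2]) → bbox [0,0,0] .. [4.6,5.6,1.2]
lo = A.lo+B.lo = [-3+0, -10.3+0, -11.5+0] = [-3.000,-10.300,-11.500]
hi = A.hi+B.hi = [-1.2+4.6, -2.6+5.6, -2.6+1.2] = [3.400,3.000,-1.400]
diag = √(6.4²+13.3²+10.1²) = √319.86 = 17.885


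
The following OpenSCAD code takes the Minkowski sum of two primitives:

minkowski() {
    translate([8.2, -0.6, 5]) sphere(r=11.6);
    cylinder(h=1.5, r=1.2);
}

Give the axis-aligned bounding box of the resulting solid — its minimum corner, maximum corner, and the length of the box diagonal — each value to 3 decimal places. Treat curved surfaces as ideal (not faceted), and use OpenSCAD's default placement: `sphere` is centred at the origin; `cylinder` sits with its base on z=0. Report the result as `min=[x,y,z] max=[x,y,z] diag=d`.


A = translate([8.2, -0.6, 5]) sphere(r=11.6) → bbox [-3.4,-12.2,-6.6] .. [19.8,11,16.6]
B = cylinder(h=1.5, r=1.2) → bbox [-1.2,-1.2,0] .. [1.2,1.2,1.5]
lo = A.lo+B.lo = [-3.4-1.2, -12.2-1.2, -6.6+0] = [-4.600,-13.400,-6.600]
hi = A.hi+B.hi = [19.8+1.2, 11+1.2, 16.6+1.5] = [21.000,12.200,18.100]
diag = √(25.6²+25.6²+24.7²) = √1920.81 = 43.827

min=[-4.600,-13.400,-6.600] max=[21.000,12.200,18.100] diag=43.827


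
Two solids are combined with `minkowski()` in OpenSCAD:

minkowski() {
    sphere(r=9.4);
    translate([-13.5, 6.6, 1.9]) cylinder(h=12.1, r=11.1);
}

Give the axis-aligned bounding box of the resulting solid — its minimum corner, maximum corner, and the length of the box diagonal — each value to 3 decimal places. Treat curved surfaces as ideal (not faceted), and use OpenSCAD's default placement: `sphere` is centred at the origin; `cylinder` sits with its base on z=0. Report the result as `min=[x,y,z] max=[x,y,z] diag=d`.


A = translate([-13.5, 6.6, 1.9]) cylinder(h=12.1, r=11.1) → bbox [-24.6,-4.5,1.9] .. [-2.4,17.7,14]
B = sphere(r=9.4) → bbox [-9.4,-9.4,-9.4] .. [9.4,9.4,9.4]
lo = A.lo+B.lo = [-24.6-9.4, -4.5-9.4, 1.9-9.4] = [-34.000,-13.900,-7.500]
hi = A.hi+B.hi = [-2.4+9.4, 17.7+9.4, 14+9.4] = [7.000,27.100,23.400]
diag = √(41²+41²+30.9²) = √4316.81 = 65.702

min=[-34.000,-13.900,-7.500] max=[7.000,27.100,23.400] diag=65.702


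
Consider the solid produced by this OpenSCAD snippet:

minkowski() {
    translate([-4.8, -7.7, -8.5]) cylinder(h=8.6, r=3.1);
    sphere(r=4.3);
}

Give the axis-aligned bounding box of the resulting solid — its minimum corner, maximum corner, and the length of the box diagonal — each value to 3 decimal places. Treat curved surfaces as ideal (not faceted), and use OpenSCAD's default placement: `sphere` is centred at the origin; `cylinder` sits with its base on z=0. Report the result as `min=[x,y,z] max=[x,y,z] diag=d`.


min=[-12.200,-15.100,-12.800] max=[2.600,-0.300,4.400] diag=27.091

A = translate([-4.8, -7.7, -8.5]) cylinder(h=8.6, r=3.1) → bbox [-7.9,-10.8,-8.5] .. [-1.7,-4.6,0.1]
B = sphere(r=4.3) → bbox [-4.3,-4.3,-4.3] .. [4.3,4.3,4.3]
lo = A.lo+B.lo = [-7.9-4.3, -10.8-4.3, -8.5-4.3] = [-12.200,-15.100,-12.800]
hi = A.hi+B.hi = [-1.7+4.3, -4.6+4.3, 0.1+4.3] = [2.600,-0.300,4.400]
diag = √(14.8²+14.8²+17.2²) = √733.92 = 27.091


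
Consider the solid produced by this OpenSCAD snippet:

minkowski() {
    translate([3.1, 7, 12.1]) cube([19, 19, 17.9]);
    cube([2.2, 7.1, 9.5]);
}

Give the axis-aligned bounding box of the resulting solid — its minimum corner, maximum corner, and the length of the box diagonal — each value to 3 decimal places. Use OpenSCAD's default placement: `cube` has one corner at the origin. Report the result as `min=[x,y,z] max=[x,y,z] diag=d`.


min=[3.100,7.000,12.100] max=[24.300,33.100,39.500] diag=43.375

A = translate([3.1, 7, 12.1]) cube([19, 19, 17.9]) → bbox [3.1,7,12.1] .. [22.1,26,30]
B = cube([2.2, 7.1, 9.5]) → bbox [0,0,0] .. [2.2,7.1,9.5]
lo = A.lo+B.lo = [3.1+0, 7+0, 12.1+0] = [3.100,7.000,12.100]
hi = A.hi+B.hi = [22.1+2.2, 26+7.1, 30+9.5] = [24.300,33.100,39.500]
diag = √(21.2²+26.1²+27.4²) = √1881.41 = 43.375


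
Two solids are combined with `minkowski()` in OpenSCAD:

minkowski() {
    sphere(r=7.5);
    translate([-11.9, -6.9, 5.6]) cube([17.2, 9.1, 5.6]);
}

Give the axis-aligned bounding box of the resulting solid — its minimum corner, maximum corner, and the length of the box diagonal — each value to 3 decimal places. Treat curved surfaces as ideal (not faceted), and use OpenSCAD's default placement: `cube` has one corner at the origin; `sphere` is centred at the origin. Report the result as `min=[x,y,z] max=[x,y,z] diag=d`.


min=[-19.400,-14.400,-1.900] max=[12.800,9.700,18.700] diag=45.189

A = translate([-11.9, -6.9, 5.6]) cube([17.2, 9.1, 5.6]) → bbox [-11.9,-6.9,5.6] .. [5.3,2.2,11.2]
B = sphere(r=7.5) → bbox [-7.5,-7.5,-7.5] .. [7.5,7.5,7.5]
lo = A.lo+B.lo = [-11.9-7.5, -6.9-7.5, 5.6-7.5] = [-19.400,-14.400,-1.900]
hi = A.hi+B.hi = [5.3+7.5, 2.2+7.5, 11.2+7.5] = [12.800,9.700,18.700]
diag = √(32.2²+24.1²+20.6²) = √2042.01 = 45.189


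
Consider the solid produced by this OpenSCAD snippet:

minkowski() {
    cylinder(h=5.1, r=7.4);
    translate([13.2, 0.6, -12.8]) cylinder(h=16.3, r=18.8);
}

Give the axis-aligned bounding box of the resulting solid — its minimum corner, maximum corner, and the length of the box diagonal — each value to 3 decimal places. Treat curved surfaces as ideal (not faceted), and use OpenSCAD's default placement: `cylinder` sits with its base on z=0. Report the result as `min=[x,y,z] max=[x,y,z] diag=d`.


A = translate([13.2, 0.6, -12.8]) cylinder(h=16.3, r=18.8) → bbox [-5.6,-18.2,-12.8] .. [32,19.4,3.5]
B = cylinder(h=5.1, r=7.4) → bbox [-7.4,-7.4,0] .. [7.4,7.4,5.1]
lo = A.lo+B.lo = [-5.6-7.4, -18.2-7.4, -12.8+0] = [-13.000,-25.600,-12.800]
hi = A.hi+B.hi = [32+7.4, 19.4+7.4, 3.5+5.1] = [39.400,26.800,8.600]
diag = √(52.4²+52.4²+21.4²) = √5949.48 = 77.133

min=[-13.000,-25.600,-12.800] max=[39.400,26.800,8.600] diag=77.133


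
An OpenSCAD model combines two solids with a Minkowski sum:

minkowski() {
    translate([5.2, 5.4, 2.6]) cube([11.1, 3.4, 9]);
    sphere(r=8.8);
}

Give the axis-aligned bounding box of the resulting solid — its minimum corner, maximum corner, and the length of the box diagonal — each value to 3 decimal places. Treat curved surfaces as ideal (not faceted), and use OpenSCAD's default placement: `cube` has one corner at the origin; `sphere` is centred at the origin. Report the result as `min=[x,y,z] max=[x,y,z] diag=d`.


A = translate([5.2, 5.4, 2.6]) cube([11.1, 3.4, 9]) → bbox [5.2,5.4,2.6] .. [16.3,8.8,11.6]
B = sphere(r=8.8) → bbox [-8.8,-8.8,-8.8] .. [8.8,8.8,8.8]
lo = A.lo+B.lo = [5.2-8.8, 5.4-8.8, 2.6-8.8] = [-3.600,-3.400,-6.200]
hi = A.hi+B.hi = [16.3+8.8, 8.8+8.8, 11.6+8.8] = [25.100,17.600,20.400]
diag = √(28.7²+21²+26.6²) = √1972.25 = 44.410

min=[-3.600,-3.400,-6.200] max=[25.100,17.600,20.400] diag=44.410


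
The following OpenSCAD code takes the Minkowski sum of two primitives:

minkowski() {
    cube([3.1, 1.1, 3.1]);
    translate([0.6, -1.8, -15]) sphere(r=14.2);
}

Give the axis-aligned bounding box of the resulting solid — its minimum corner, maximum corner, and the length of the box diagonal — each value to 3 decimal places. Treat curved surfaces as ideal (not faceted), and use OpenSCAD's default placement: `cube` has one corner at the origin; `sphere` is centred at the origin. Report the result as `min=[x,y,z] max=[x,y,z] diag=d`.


min=[-13.600,-16.000,-29.200] max=[17.900,13.500,2.300] diag=53.430

A = translate([0.6, -1.8, -15]) sphere(r=14.2) → bbox [-13.6,-16,-29.2] .. [14.8,12.4,-0.8]
B = cube([3.1, 1.1, 3.1]) → bbox [0,0,0] .. [3.1,1.1,3.1]
lo = A.lo+B.lo = [-13.6+0, -16+0, -29.2+0] = [-13.600,-16.000,-29.200]
hi = A.hi+B.hi = [14.8+3.1, 12.4+1.1, -0.8+3.1] = [17.900,13.500,2.300]
diag = √(31.5²+29.5²+31.5²) = √2854.75 = 53.430


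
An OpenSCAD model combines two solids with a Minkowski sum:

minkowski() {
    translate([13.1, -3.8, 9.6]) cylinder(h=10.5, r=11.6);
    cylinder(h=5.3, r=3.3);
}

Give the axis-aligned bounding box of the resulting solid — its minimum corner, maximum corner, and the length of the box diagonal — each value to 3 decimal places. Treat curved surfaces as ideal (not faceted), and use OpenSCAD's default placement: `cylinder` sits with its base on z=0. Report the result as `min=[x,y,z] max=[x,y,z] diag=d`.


A = translate([13.1, -3.8, 9.6]) cylinder(h=10.5, r=11.6) → bbox [1.5,-15.4,9.6] .. [24.7,7.8,20.1]
B = cylinder(h=5.3, r=3.3) → bbox [-3.3,-3.3,0] .. [3.3,3.3,5.3]
lo = A.lo+B.lo = [1.5-3.3, -15.4-3.3, 9.6+0] = [-1.800,-18.700,9.600]
hi = A.hi+B.hi = [24.7+3.3, 7.8+3.3, 20.1+5.3] = [28.000,11.100,25.400]
diag = √(29.8²+29.8²+15.8²) = √2025.72 = 45.008

min=[-1.800,-18.700,9.600] max=[28.000,11.100,25.400] diag=45.008


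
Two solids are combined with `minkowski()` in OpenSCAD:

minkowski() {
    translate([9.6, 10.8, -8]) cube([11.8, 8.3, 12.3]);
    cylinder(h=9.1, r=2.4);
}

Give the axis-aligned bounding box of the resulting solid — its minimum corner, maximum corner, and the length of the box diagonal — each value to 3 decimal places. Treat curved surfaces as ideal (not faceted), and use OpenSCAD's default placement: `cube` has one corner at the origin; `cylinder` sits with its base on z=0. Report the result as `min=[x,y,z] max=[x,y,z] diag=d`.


min=[7.200,8.400,-8.000] max=[23.800,21.500,13.400] diag=30.085

A = translate([9.6, 10.8, -8]) cube([11.8, 8.3, 12.3]) → bbox [9.6,10.8,-8] .. [21.4,19.1,4.3]
B = cylinder(h=9.1, r=2.4) → bbox [-2.4,-2.4,0] .. [2.4,2.4,9.1]
lo = A.lo+B.lo = [9.6-2.4, 10.8-2.4, -8+0] = [7.200,8.400,-8.000]
hi = A.hi+B.hi = [21.4+2.4, 19.1+2.4, 4.3+9.1] = [23.800,21.500,13.400]
diag = √(16.6²+13.1²+21.4²) = √905.13 = 30.085


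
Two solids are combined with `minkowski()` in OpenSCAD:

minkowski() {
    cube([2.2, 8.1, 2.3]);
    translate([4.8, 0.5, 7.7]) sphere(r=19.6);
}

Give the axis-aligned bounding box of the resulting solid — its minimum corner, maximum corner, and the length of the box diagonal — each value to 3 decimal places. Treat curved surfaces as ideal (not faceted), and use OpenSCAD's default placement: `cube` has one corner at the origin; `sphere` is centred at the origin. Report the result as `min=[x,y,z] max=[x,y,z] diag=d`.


A = translate([4.8, 0.5, 7.7]) sphere(r=19.6) → bbox [-14.8,-19.1,-11.9] .. [24.4,20.1,27.3]
B = cube([2.2, 8.1, 2.3]) → bbox [0,0,0] .. [2.2,8.1,2.3]
lo = A.lo+B.lo = [-14.8+0, -19.1+0, -11.9+0] = [-14.800,-19.100,-11.900]
hi = A.hi+B.hi = [24.4+2.2, 20.1+8.1, 27.3+2.3] = [26.600,28.200,29.600]
diag = √(41.4²+47.3²+41.5²) = √5673.5 = 75.323

min=[-14.800,-19.100,-11.900] max=[26.600,28.200,29.600] diag=75.323


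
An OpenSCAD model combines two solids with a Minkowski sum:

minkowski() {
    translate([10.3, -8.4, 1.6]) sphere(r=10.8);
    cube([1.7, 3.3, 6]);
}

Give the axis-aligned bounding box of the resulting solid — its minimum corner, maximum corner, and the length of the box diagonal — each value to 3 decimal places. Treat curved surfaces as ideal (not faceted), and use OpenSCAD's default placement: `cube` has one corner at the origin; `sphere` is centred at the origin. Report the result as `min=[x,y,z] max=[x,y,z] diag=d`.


min=[-0.500,-19.200,-9.200] max=[22.800,5.700,18.400] diag=43.871

A = translate([10.3, -8.4, 1.6]) sphere(r=10.8) → bbox [-0.5,-19.2,-9.2] .. [21.1,2.4,12.4]
B = cube([1.7, 3.3, 6]) → bbox [0,0,0] .. [1.7,3.3,6]
lo = A.lo+B.lo = [-0.5+0, -19.2+0, -9.2+0] = [-0.500,-19.200,-9.200]
hi = A.hi+B.hi = [21.1+1.7, 2.4+3.3, 12.4+6] = [22.800,5.700,18.400]
diag = √(23.3²+24.9²+27.6²) = √1924.66 = 43.871


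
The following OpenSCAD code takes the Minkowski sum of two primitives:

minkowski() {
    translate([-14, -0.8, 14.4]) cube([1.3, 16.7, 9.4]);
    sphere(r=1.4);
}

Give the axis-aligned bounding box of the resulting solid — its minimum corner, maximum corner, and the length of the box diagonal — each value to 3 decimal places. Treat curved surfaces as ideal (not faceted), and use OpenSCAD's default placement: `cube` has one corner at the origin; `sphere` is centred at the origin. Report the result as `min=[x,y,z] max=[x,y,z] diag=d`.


A = translate([-14, -0.8, 14.4]) cube([1.3, 16.7, 9.4]) → bbox [-14,-0.8,14.4] .. [-12.7,15.9,23.8]
B = sphere(r=1.4) → bbox [-1.4,-1.4,-1.4] .. [1.4,1.4,1.4]
lo = A.lo+B.lo = [-14-1.4, -0.8-1.4, 14.4-1.4] = [-15.400,-2.200,13.000]
hi = A.hi+B.hi = [-12.7+1.4, 15.9+1.4, 23.8+1.4] = [-11.300,17.300,25.200]
diag = √(4.1²+19.5²+12.2²) = √545.9 = 23.365

min=[-15.400,-2.200,13.000] max=[-11.300,17.300,25.200] diag=23.365


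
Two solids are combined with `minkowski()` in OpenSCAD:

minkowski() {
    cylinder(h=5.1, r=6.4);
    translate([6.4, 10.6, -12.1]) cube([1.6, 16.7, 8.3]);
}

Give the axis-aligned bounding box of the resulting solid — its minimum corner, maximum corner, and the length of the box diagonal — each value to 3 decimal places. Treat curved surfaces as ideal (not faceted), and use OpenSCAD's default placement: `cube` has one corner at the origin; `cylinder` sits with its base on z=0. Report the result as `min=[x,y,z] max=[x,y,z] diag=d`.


A = translate([6.4, 10.6, -12.1]) cube([1.6, 16.7, 8.3]) → bbox [6.4,10.6,-12.1] .. [8,27.3,-3.8]
B = cylinder(h=5.1, r=6.4) → bbox [-6.4,-6.4,0] .. [6.4,6.4,5.1]
lo = A.lo+B.lo = [6.4-6.4, 10.6-6.4, -12.1+0] = [0.000,4.200,-12.100]
hi = A.hi+B.hi = [8+6.4, 27.3+6.4, -3.8+5.1] = [14.400,33.700,1.300]
diag = √(14.4²+29.5²+13.4²) = √1257.17 = 35.457

min=[0.000,4.200,-12.100] max=[14.400,33.700,1.300] diag=35.457


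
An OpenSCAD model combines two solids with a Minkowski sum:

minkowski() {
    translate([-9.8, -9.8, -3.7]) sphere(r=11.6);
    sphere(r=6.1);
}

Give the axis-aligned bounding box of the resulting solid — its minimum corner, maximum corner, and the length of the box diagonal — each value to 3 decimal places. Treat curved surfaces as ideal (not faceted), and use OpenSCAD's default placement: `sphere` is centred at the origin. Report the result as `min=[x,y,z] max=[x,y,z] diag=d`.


min=[-27.500,-27.500,-21.400] max=[7.900,7.900,14.000] diag=61.315

A = translate([-9.8, -9.8, -3.7]) sphere(r=11.6) → bbox [-21.4,-21.4,-15.3] .. [1.8,1.8,7.9]
B = sphere(r=6.1) → bbox [-6.1,-6.1,-6.1] .. [6.1,6.1,6.1]
lo = A.lo+B.lo = [-21.4-6.1, -21.4-6.1, -15.3-6.1] = [-27.500,-27.500,-21.400]
hi = A.hi+B.hi = [1.8+6.1, 1.8+6.1, 7.9+6.1] = [7.900,7.900,14.000]
diag = √(35.4²+35.4²+35.4²) = √3759.48 = 61.315
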